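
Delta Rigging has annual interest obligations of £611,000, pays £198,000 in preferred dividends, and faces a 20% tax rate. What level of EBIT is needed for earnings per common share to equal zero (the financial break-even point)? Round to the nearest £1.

£858,500

Grossing the preferred dividend up to pre-tax terms: £198,000 / (1 − 0.20) = £247,500.00.
Financial break-even EBIT = interest + D_p ÷ (1 − t) = £611,000 + £247,500.00 = £858,500.00.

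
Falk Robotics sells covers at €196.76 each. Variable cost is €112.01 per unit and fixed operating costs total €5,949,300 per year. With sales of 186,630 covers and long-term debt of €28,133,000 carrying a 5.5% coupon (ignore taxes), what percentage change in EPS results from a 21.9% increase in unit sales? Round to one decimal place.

Total contribution margin = 186,630 × €84.75 = €15,816,892.50.
EBIT = €15,816,892.50 − €5,949,300 = €9,867,592.50.
Interest = €1,547,315.00, so EBIT − I = €8,320,277.50.
DCL = total CM / (EBIT − I) = €15,816,892.50 / €8,320,277.50 = 1.9010.
%ΔEPS = DCL × %ΔSales = 1.9010 × +21.9% = +41.6%.

+41.6%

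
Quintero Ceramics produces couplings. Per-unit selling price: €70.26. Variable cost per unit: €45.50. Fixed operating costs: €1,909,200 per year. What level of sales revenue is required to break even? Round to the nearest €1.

€5,417,625

Contribution margin per unit = €70.26 − €45.50 = €24.76, a CM ratio of €24.76 ÷ €70.26 = 0.3524.
Break-even revenue = fixed costs × price ÷ CM = €1,909,200 × €70.26 ÷ €24.76 = €5,417,625.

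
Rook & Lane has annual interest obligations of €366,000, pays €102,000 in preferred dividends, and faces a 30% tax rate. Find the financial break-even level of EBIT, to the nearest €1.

€511,714

Preferred dividends are paid after tax, so their pre-tax equivalent is €102,000 ÷ (1 − 0.30) = €145,714.29.
Financial break-even EBIT = interest + D_p ÷ (1 − t) = €366,000 + €145,714.29 = €511,714.29.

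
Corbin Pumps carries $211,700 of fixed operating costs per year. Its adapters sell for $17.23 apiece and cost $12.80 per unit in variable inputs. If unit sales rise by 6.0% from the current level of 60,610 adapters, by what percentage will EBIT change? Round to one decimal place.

At 60,610 units, contribution = 60,610 × $4.43 = $268,502.30.
Operating income = contribution − fixed costs = $268,502.30 − $211,700 = $56,802.30.
Degree of operating leverage = $268,502.30 / $56,802.30 = 4.7270.
So EBIT moves 4.7270 × (+6.0%) = +28.4%.

+28.4%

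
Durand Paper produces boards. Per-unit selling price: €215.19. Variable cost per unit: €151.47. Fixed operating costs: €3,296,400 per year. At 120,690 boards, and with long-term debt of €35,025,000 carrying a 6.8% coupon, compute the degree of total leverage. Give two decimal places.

3.82

At 120,690 units, contribution = 120,690 × €63.72 = €7,690,366.80.
Operating income = contribution − fixed costs = €7,690,366.80 − €3,296,400 = €4,393,966.80. Interest = €2,381,700.00.
DOL = €7,690,366.80 ÷ €4,393,966.80 = 1.7502; DFL = €4,393,966.80 ÷ €2,012,266.80 = 2.1836.
DCL = DOL × DFL = 1.7502 × 2.1836 = 3.8217.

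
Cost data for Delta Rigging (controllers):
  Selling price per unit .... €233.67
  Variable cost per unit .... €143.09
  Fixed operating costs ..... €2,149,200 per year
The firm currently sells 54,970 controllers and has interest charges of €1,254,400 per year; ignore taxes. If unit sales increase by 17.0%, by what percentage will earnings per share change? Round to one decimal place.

+53.7%

Total contribution margin = 54,970 × €90.58 = €4,979,182.60.
Operating income = contribution − fixed costs = €4,979,182.60 − €2,149,200 = €2,829,982.60.
After interest of €1,254,400.00, pre-tax earnings = €1,575,582.60.
DCL = total CM / (EBIT − I) = €4,979,182.60 / €1,575,582.60 = 3.1602.
EPS therefore changes by 3.1602 × (+17.0%) = +53.7%.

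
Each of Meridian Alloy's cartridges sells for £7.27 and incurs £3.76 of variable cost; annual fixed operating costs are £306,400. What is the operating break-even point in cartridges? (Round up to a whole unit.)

Unit CM = price − variable cost = £7.27 − £3.76 = £3.51.
Units to break even: £306,400 ÷ £3.51 = 87,293.45, rounded up to 87,294.

87,294 cartridges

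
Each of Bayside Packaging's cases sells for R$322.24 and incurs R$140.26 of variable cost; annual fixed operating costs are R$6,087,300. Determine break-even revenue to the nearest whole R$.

Contribution margin per unit = R$322.24 − R$140.26 = R$181.98, a CM ratio of R$181.98 ÷ R$322.24 = 0.5647.
Break-even revenue = fixed costs × price ÷ CM = R$6,087,300 × R$322.24 ÷ R$181.98 = R$10,779,050.

R$10,779,050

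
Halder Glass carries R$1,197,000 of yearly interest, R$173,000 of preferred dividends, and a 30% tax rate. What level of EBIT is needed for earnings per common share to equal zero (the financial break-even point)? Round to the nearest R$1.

R$1,444,143

Grossing the preferred dividend up to pre-tax terms: R$173,000 / (1 − 0.30) = R$247,142.86.
Financial break-even EBIT = interest + D_p ÷ (1 − t) = R$1,197,000 + R$247,142.86 = R$1,444,142.86.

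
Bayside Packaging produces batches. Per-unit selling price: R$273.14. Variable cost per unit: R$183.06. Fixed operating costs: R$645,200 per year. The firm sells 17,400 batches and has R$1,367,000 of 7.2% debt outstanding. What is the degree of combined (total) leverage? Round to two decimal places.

At 17,400 units, contribution = 17,400 × R$90.08 = R$1,567,392.00.
Operating income = contribution − fixed costs = R$1,567,392.00 − R$645,200 = R$922,192.00. Interest = R$98,424.00, so EBIT − I = R$823,768.00.
DCL = contribution ÷ (EBIT − I) = R$1,567,392.00 ÷ R$823,768.00 = 1.9027.

1.90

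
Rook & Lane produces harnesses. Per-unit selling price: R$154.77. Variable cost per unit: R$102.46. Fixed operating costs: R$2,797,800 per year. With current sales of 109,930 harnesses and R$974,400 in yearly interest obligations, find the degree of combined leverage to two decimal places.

2.91

Contribution at this volume is 109,930 × R$52.31 = R$5,750,438.30.
Subtracting fixed costs: EBIT = R$5,750,438.30 − R$2,797,800 = R$2,952,638.30. Interest = R$974,400.00.
DOL = R$5,750,438.30 ÷ R$2,952,638.30 = 1.9476; DFL = R$2,952,638.30 ÷ R$1,978,238.30 = 1.4926.
DCL = DOL × DFL = 1.9476 × 1.4926 = 2.9070.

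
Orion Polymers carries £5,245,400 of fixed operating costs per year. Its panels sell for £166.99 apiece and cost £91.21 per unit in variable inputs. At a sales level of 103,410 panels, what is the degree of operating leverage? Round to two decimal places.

3.02

At 103,410 units, contribution = 103,410 × £75.78 = £7,836,409.80.
Subtracting fixed costs: EBIT = £7,836,409.80 − £5,245,400 = £2,591,009.80.
So DOL = total CM / EBIT = £7,836,409.80 / £2,591,009.80 = 3.0245.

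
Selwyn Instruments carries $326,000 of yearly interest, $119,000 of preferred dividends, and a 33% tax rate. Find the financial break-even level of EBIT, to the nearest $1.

$503,612

Preferred dividends are paid after tax, so their pre-tax equivalent is $119,000 ÷ (1 − 0.33) = $177,611.94.
Financial break-even EBIT = interest + D_p ÷ (1 − t) = $326,000 + $177,611.94 = $503,611.94.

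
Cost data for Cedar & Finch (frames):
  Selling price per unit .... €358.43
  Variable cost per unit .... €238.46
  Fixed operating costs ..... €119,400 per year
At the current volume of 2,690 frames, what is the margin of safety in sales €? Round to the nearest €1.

Contribution margin per unit = €358.43 − €238.46 = €119.97. Break-even units = €119,400 ÷ €119.97 = 995.25; break-even revenue = 995.25 × €358.43 = €356,727.03.
Actual sales revenue = 2,690 × €358.43 = €964,176.70.
Margin of safety = €964,176.70 − €356,727.03 = €607,450.

€607,450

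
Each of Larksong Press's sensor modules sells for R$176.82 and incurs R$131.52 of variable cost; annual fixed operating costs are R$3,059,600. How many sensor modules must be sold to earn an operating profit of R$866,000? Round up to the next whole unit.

86,658 sensor modules

Unit CM = price − variable cost = R$176.82 − R$131.52 = R$45.30.
Need Q such that Q × R$45.30 − R$3,059,600 = R$866,000, i.e. Q = R$3,925,600 / R$45.30 = 86,657.84 → 86,658.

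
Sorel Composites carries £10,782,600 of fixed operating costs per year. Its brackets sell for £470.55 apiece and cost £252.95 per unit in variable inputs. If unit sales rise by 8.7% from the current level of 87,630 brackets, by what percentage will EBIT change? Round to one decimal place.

+20.0%

At 87,630 units, contribution = 87,630 × £217.60 = £19,068,288.00.
EBIT = £19,068,288.00 − £10,782,600 = £8,285,688.00.
Degree of operating leverage = £19,068,288.00 / £8,285,688.00 = 2.3014.
So EBIT moves 2.3014 × (+8.7%) = +20.0%.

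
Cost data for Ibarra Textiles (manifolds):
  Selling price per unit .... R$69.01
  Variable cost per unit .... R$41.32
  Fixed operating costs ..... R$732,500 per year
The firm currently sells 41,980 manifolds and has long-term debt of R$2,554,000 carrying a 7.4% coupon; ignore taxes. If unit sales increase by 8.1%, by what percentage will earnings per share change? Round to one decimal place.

Total contribution margin = 41,980 × R$27.69 = R$1,162,426.20.
Subtracting fixed costs: EBIT = R$1,162,426.20 − R$732,500 = R$429,926.20.
After interest of R$188,996.00, pre-tax earnings = R$240,930.20.
Degree of combined leverage = contribution ÷ (EBIT − I) = R$1,162,426.20 ÷ R$240,930.20 = 4.8247.
%ΔEPS = DCL × %ΔSales = 4.8247 × +8.1% = +39.1%.

+39.1%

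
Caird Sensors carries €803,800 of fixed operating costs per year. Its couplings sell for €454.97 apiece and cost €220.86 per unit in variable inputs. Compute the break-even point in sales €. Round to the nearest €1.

€1,562,107

CM per unit = €454.97 − €220.86 = €234.11; CM ratio = €234.11 / €454.97 = 0.5146.
Break-even sales = FC ÷ CM ratio = €803,800 × €454.97 / €234.11 = €1,562,107.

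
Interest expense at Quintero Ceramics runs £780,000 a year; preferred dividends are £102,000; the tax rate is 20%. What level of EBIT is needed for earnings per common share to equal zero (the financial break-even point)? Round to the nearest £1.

£907,500

Grossing the preferred dividend up to pre-tax terms: £102,000 / (1 − 0.20) = £127,500.00.
EPS = 0 when EBIT covers interest plus the pre-tax preferred burden: £780,000 + £127,500.00 = £907,500.00.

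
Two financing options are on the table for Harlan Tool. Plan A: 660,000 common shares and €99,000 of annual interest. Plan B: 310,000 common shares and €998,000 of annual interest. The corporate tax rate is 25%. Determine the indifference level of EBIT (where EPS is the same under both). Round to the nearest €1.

At indifference, (EBIT − 99,000)(1 − t)/660,000 = (EBIT − 998,000)(1 − t)/310,000.
The (1 − t) factor cancels: (EBIT − 99,000) × 310,000 = (EBIT − 998,000) × 660,000.
Solving, EBIT = (998,000·660,000 − 99,000·310,000) / (660,000 − 310,000) = 627,990,000,000 / 350,000 = 1,794,257.14.

€1,794,257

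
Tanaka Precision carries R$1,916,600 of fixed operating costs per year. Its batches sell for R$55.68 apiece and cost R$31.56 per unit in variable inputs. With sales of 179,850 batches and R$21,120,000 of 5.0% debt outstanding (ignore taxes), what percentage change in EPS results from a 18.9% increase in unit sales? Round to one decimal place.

Contribution at this volume is 179,850 × R$24.12 = R$4,337,982.00.
Subtracting fixed costs: EBIT = R$4,337,982.00 − R$1,916,600 = R$2,421,382.00.
Interest = R$1,056,000.00, so EBIT − I = R$1,365,382.00.
DCL = total CM / (EBIT − I) = R$4,337,982.00 / R$1,365,382.00 = 3.1771.
%ΔEPS = DCL × %ΔSales = 3.1771 × +18.9% = +60.0%.

+60.0%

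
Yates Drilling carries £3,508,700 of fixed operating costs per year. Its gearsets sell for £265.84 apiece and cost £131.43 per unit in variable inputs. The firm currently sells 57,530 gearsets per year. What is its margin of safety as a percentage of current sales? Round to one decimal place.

54.6%

Each unit contributes £265.84 − £131.43 = £134.41. Break-even units = £3,508,700 ÷ £134.41 = 26,104.46; break-even revenue = 26,104.46 × £265.84 = £6,939,608.72.
Actual sales revenue = 57,530 × £265.84 = £15,293,775.20.
Margin of safety = (£15,293,775.20 − £6,939,608.72) ÷ £15,293,775.20 = 54.6%.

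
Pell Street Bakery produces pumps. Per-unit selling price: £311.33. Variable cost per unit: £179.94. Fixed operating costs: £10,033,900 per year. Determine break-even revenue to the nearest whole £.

Contribution margin per unit = £311.33 − £179.94 = £131.39, a CM ratio of £131.39 ÷ £311.33 = 0.4220.
Break-even revenue = fixed costs × price ÷ CM = £10,033,900 × £311.33 ÷ £131.39 = £23,775,433.

£23,775,433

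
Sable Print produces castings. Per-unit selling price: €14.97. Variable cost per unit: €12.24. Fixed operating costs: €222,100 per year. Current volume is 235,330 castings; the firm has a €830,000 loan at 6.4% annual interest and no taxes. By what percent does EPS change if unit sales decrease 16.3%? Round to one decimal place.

At 235,330 units, contribution = 235,330 × €2.73 = €642,450.90.
EBIT = €642,450.90 − €222,100 = €420,350.90.
After interest of €53,120.00, pre-tax earnings = €367,230.90.
Degree of combined leverage = contribution ÷ (EBIT − I) = €642,450.90 ÷ €367,230.90 = 1.7494.
EPS therefore changes by 1.7494 × (-16.3%) = -28.5%.

-28.5%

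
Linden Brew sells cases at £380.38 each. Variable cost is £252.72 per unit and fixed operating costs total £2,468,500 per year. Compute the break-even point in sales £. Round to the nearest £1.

Contribution margin per unit = £380.38 − £252.72 = £127.66, a CM ratio of £127.66 ÷ £380.38 = 0.3356.
Break-even sales = FC ÷ CM ratio = £2,468,500 × £380.38 / £127.66 = £7,355,225.

£7,355,225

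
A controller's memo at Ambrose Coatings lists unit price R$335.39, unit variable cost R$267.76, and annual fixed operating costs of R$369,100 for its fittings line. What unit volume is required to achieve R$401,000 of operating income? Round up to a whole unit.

11,387 fittings

Each unit contributes R$335.39 − R$267.76 = R$67.63.
Need Q such that Q × R$67.63 − R$369,100 = R$401,000, i.e. Q = R$770,100 / R$67.63 = 11,386.96 → 11,387.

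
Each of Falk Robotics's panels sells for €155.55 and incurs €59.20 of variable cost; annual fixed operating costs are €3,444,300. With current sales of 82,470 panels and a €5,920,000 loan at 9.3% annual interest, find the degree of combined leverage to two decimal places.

2.01

At 82,470 units, contribution = 82,470 × €96.35 = €7,945,984.50.
Operating income = contribution − fixed costs = €7,945,984.50 − €3,444,300 = €4,501,684.50. Interest = €550,560.00, so EBIT − I = €3,951,124.50.
DCL = contribution ÷ (EBIT − I) = €7,945,984.50 ÷ €3,951,124.50 = 2.0111.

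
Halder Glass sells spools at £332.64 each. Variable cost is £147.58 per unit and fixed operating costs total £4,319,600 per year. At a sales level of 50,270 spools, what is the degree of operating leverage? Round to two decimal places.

Contribution at this volume is 50,270 × £185.06 = £9,302,966.20.
EBIT = £9,302,966.20 − £4,319,600 = £4,983,366.20.
Degree of operating leverage = £9,302,966.20 / £4,983,366.20 = 1.8668.

1.87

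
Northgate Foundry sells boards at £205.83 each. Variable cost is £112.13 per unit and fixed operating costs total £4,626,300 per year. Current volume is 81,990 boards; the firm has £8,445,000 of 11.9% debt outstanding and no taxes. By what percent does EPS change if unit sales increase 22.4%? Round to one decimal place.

+83.9%

Total contribution margin = 81,990 × £93.70 = £7,682,463.00.
Subtracting fixed costs: EBIT = £7,682,463.00 − £4,626,300 = £3,056,163.00.
Interest = £1,004,955.00, so EBIT − I = £2,051,208.00.
DCL = total CM / (EBIT − I) = £7,682,463.00 / £2,051,208.00 = 3.7453.
%ΔEPS = DCL × %ΔSales = 3.7453 × +22.4% = +83.9%.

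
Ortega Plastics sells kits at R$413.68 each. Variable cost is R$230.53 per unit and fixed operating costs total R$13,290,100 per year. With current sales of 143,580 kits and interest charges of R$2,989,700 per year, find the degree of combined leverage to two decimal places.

2.63

Contribution at this volume is 143,580 × R$183.15 = R$26,296,677.00.
Subtracting fixed costs: EBIT = R$26,296,677.00 − R$13,290,100 = R$13,006,577.00. Interest = R$2,989,700.00, so EBIT − I = R$10,016,877.00.
DCL = contribution ÷ (EBIT − I) = R$26,296,677.00 ÷ R$10,016,877.00 = 2.6252.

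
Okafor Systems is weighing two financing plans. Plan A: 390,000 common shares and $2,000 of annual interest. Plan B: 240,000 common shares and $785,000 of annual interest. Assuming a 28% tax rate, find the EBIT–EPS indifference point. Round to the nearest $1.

$2,037,800

Set EPS_A = EPS_B: (EBIT − $2,000)(1 − 0.28) ÷ 390,000 = (EBIT − $785,000)(1 − 0.28) ÷ 240,000.
The (1 − t) factor cancels: (EBIT − 2,000) × 240,000 = (EBIT − 785,000) × 390,000.
EBIT × (390,000 − 240,000) = 785,000 × 390,000 − 2,000 × 240,000 = 305,670,000,000, so EBIT = 305,670,000,000 ÷ 150,000 = 2,037,800.00.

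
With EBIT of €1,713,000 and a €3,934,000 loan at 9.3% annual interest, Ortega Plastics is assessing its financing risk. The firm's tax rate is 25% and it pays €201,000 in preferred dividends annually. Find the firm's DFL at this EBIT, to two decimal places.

Annual interest charges come to €365,862.00.
Pre-tax preferred-dividend burden = €201,000 ÷ (1 − 0.25) = €268,000.00.
DFL = EBIT ÷ [EBIT − I − D_p/(1−t)] = €1,713,000 ÷ [€1,713,000 − €365,862.00 − €268,000.00] = €1,713,000 ÷ €1,079,138.00 = 1.5874.

1.59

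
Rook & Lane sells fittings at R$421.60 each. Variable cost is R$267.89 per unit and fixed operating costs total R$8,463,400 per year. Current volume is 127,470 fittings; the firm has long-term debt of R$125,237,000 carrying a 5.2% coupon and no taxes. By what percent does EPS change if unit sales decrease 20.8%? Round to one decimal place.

-88.3%

Total contribution margin = 127,470 × R$153.71 = R$19,593,413.70.
Operating income = contribution − fixed costs = R$19,593,413.70 − R$8,463,400 = R$11,130,013.70.
Interest = R$6,512,324.00, so EBIT − I = R$4,617,689.70.
DCL = total CM / (EBIT − I) = R$19,593,413.70 / R$4,617,689.70 = 4.2431.
%ΔEPS = DCL × %ΔSales = 4.2431 × -20.8% = -88.3%.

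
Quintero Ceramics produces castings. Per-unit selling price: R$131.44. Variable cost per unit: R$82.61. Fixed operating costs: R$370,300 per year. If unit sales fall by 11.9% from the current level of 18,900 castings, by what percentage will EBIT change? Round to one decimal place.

-19.9%

Contribution at this volume is 18,900 × R$48.83 = R$922,887.00.
Operating income = contribution − fixed costs = R$922,887.00 − R$370,300 = R$552,587.00.
So DOL = total CM / EBIT = R$922,887.00 / R$552,587.00 = 1.6701.
Operating income changes by 1.6701 × -11.9% = -19.9%.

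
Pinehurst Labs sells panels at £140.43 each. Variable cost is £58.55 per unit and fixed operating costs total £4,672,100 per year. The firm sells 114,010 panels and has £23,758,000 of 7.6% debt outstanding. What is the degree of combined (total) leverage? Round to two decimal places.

Total contribution margin = 114,010 × £81.88 = £9,335,138.80.
EBIT = £9,335,138.80 − £4,672,100 = £4,663,038.80. Interest = £1,805,608.00, so EBIT − I = £2,857,430.80.
DCL = contribution ÷ (EBIT − I) = £9,335,138.80 ÷ £2,857,430.80 = 3.2670.

3.27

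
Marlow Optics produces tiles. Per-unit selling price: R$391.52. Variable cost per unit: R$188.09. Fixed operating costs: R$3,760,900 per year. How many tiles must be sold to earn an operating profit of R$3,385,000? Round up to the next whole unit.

35,128 tiles

Contribution margin per unit = R$391.52 − R$188.09 = R$203.43.
Required volume = (fixed costs + target profit) ÷ CM = (R$3,760,900 + R$3,385,000) ÷ R$203.43 = 35,127.07, so 35,128 tiles.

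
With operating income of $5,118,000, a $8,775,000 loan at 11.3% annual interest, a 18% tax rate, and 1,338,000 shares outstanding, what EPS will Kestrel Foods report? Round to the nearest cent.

$2.53

Interest = $991,575.00, so EBT = $5,118,000 − $991,575.00 = $4,126,425.00.
After tax at 18%: net income = $4,126,425.00 × 0.82 = $3,383,668.50.
EPS = $3,383,668.50 ÷ 1,338,000 = $2.53.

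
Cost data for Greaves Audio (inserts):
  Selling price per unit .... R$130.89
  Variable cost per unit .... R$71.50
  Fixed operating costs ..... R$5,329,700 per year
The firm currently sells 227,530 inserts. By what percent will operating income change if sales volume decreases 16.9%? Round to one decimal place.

Contribution at this volume is 227,530 × R$59.39 = R$13,513,006.70.
EBIT = R$13,513,006.70 − R$5,329,700 = R$8,183,306.70.
So DOL = total CM / EBIT = R$13,513,006.70 / R$8,183,306.70 = 1.6513.
Operating income changes by 1.6513 × -16.9% = -27.9%.

-27.9%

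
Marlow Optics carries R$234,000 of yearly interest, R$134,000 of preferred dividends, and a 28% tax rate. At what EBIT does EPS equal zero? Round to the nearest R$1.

Grossing the preferred dividend up to pre-tax terms: R$134,000 / (1 − 0.28) = R$186,111.11.
Financial break-even EBIT = interest + D_p ÷ (1 − t) = R$234,000 + R$186,111.11 = R$420,111.11.

R$420,111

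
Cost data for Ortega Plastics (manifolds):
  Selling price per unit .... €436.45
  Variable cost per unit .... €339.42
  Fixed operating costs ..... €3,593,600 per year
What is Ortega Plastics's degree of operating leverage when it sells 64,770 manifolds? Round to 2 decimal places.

Contribution at this volume is 64,770 × €97.03 = €6,284,633.10.
Subtracting fixed costs: EBIT = €6,284,633.10 − €3,593,600 = €2,691,033.10.
So DOL = total CM / EBIT = €6,284,633.10 / €2,691,033.10 = 2.3354.

2.34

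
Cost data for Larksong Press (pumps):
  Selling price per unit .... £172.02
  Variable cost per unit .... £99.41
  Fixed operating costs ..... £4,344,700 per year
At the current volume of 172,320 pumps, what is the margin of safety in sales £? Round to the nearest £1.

Each unit contributes £172.02 − £99.41 = £72.61. Break-even units = £4,344,700 ÷ £72.61 = 59,836.11; break-even revenue = 59,836.11 × £172.02 = £10,293,007.77.
Actual sales revenue = 172,320 × £172.02 = £29,642,486.40.
Margin of safety = £29,642,486.40 − £10,293,007.77 = £19,349,479.

£19,349,479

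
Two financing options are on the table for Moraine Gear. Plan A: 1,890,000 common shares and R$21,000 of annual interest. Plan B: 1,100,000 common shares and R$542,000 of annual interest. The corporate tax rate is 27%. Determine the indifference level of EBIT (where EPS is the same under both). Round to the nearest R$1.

At indifference, (EBIT − 21,000)(1 − t)/1,890,000 = (EBIT − 542,000)(1 − t)/1,100,000.
The (1 − t) factor cancels: (EBIT − 21,000) × 1,100,000 = (EBIT − 542,000) × 1,890,000.
EBIT × (1,890,000 − 1,100,000) = 542,000 × 1,890,000 − 21,000 × 1,100,000 = 1,001,280,000,000, so EBIT = 1,001,280,000,000 ÷ 790,000 = 1,267,443.04.

R$1,267,443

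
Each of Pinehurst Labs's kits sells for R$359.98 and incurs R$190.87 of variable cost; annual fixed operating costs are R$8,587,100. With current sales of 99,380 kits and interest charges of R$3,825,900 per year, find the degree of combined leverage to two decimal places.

Contribution at this volume is 99,380 × R$169.11 = R$16,806,151.80.
Operating income = contribution − fixed costs = R$16,806,151.80 − R$8,587,100 = R$8,219,051.80. Interest = R$3,825,900.00, so EBIT − I = R$4,393,151.80.
DCL = contribution ÷ (EBIT − I) = R$16,806,151.80 ÷ R$4,393,151.80 = 3.8255.

3.83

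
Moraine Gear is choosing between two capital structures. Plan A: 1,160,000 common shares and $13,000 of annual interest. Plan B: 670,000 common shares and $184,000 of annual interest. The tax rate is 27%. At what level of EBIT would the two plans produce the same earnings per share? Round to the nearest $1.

$417,816

Set EPS_A = EPS_B: (EBIT − $13,000)(1 − 0.27) ÷ 1,160,000 = (EBIT − $184,000)(1 − 0.27) ÷ 670,000.
Cancelling (1 − t) and cross-multiplying: 670,000·(EBIT − 13,000) = 1,160,000·(EBIT − 184,000).
EBIT × (1,160,000 − 670,000) = 184,000 × 1,160,000 − 13,000 × 670,000 = 204,730,000,000, so EBIT = 204,730,000,000 ÷ 490,000 = 417,816.33.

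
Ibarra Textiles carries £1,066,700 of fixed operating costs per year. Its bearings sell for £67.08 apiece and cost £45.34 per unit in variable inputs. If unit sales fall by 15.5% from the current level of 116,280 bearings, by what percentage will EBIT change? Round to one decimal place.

Total contribution margin = 116,280 × £21.74 = £2,527,927.20.
EBIT = £2,527,927.20 − £1,066,700 = £1,461,227.20.
DOL = contribution ÷ EBIT = £2,527,927.20 ÷ £1,461,227.20 = 1.7300.
Operating income changes by 1.7300 × -15.5% = -26.8%.

-26.8%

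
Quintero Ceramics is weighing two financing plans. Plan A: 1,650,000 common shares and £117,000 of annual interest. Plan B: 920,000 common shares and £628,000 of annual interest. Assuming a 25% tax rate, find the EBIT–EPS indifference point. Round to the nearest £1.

Set EPS_A = EPS_B: (EBIT − £117,000)(1 − 0.25) ÷ 1,650,000 = (EBIT − £628,000)(1 − 0.25) ÷ 920,000.
The (1 − t) factor cancels: (EBIT − 117,000) × 920,000 = (EBIT − 628,000) × 1,650,000.
Solving, EBIT = (628,000·1,650,000 − 117,000·920,000) / (1,650,000 − 920,000) = 928,560,000,000 / 730,000 = 1,272,000.00.

£1,272,000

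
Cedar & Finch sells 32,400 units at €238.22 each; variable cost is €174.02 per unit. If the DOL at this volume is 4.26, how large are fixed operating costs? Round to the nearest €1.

Total contribution margin = 32,400 × €64.20 = €2,080,080.00.
DOL = contribution / EBIT, so EBIT = €2,080,080.00 / 4.26 = €488,281.69.
Fixed costs = CM − EBIT = €2,080,080.00 − €488,281.69 = €1,591,798.

€1,591,798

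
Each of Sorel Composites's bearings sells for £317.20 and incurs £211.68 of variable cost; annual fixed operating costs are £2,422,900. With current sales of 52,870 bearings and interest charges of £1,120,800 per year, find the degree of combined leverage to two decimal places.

Contribution at this volume is 52,870 × £105.52 = £5,578,842.40.
Operating income = contribution − fixed costs = £5,578,842.40 − £2,422,900 = £3,155,942.40. Interest = £1,120,800.00, so EBIT − I = £2,035,142.40.
DCL = contribution ÷ (EBIT − I) = £5,578,842.40 ÷ £2,035,142.40 = 2.7413.

2.74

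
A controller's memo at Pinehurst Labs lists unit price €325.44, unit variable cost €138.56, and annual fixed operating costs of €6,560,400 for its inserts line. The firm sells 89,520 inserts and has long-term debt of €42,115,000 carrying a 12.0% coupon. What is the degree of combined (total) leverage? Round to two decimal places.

Contribution at this volume is 89,520 × €186.88 = €16,729,497.60.
Operating income = contribution − fixed costs = €16,729,497.60 − €6,560,400 = €10,169,097.60. Interest = €5,053,800.00, so EBIT − I = €5,115,297.60.
DCL = contribution ÷ (EBIT − I) = €16,729,497.60 ÷ €5,115,297.60 = 3.2705.

3.27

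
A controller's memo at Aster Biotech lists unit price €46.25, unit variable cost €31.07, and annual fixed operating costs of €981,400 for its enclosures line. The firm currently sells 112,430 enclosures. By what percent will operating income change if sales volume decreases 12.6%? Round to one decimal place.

-29.6%

Total contribution margin = 112,430 × €15.18 = €1,706,687.40.
Subtracting fixed costs: EBIT = €1,706,687.40 − €981,400 = €725,287.40.
Degree of operating leverage = €1,706,687.40 / €725,287.40 = 2.3531.
So EBIT moves 2.3531 × (-12.6%) = -29.6%.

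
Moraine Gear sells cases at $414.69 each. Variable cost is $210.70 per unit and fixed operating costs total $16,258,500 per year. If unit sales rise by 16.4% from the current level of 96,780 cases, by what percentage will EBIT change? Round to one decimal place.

Total contribution margin = 96,780 × $203.99 = $19,742,152.20.
EBIT = $19,742,152.20 − $16,258,500 = $3,483,652.20.
So DOL = total CM / EBIT = $19,742,152.20 / $3,483,652.20 = 5.6671.
So EBIT moves 5.6671 × (+16.4%) = +92.9%.

+92.9%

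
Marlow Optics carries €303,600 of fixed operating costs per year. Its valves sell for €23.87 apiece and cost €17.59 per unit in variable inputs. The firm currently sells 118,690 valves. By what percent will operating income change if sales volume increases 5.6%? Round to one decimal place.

+9.4%

At 118,690 units, contribution = 118,690 × €6.28 = €745,373.20.
Subtracting fixed costs: EBIT = €745,373.20 − €303,600 = €441,773.20.
So DOL = total CM / EBIT = €745,373.20 / €441,773.20 = 1.6872.
Operating income changes by 1.6872 × +5.6% = +9.4%.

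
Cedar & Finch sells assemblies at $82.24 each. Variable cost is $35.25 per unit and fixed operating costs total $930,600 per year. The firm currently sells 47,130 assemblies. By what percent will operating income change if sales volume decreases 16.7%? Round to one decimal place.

Contribution at this volume is 47,130 × $46.99 = $2,214,638.70.
Operating income = contribution − fixed costs = $2,214,638.70 − $930,600 = $1,284,038.70.
So DOL = total CM / EBIT = $2,214,638.70 / $1,284,038.70 = 1.7247.
So EBIT moves 1.7247 × (-16.7%) = -28.8%.

-28.8%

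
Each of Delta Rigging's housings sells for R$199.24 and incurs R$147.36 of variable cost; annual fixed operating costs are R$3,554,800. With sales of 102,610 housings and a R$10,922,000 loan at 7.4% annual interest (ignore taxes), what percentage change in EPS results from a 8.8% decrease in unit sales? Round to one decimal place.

-48.8%

Contribution at this volume is 102,610 × R$51.88 = R$5,323,406.80.
EBIT = R$5,323,406.80 − R$3,554,800 = R$1,768,606.80.
After interest of R$808,228.00, pre-tax earnings = R$960,378.80.
Degree of combined leverage = contribution ÷ (EBIT − I) = R$5,323,406.80 ÷ R$960,378.80 = 5.5430.
EPS therefore changes by 5.5430 × (-8.8%) = -48.8%.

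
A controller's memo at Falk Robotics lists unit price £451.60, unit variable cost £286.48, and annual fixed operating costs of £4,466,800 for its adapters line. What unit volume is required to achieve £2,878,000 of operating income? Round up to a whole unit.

44,482 adapters

Each unit contributes £451.60 − £286.48 = £165.12.
Need Q such that Q × £165.12 − £4,466,800 = £2,878,000, i.e. Q = £7,344,800 / £165.12 = 44,481.59 → 44,482.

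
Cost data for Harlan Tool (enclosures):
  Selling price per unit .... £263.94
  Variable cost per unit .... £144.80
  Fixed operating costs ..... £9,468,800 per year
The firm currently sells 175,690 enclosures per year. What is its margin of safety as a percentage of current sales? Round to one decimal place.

Contribution margin per unit = £263.94 − £144.80 = £119.14. Break-even units = £9,468,800 ÷ £119.14 = 79,476.25; break-even revenue = 79,476.25 × £263.94 = £20,976,960.48.
Actual sales revenue = 175,690 × £263.94 = £46,371,618.60.
Margin of safety = (£46,371,618.60 − £20,976,960.48) ÷ £46,371,618.60 = 54.8%.

54.8%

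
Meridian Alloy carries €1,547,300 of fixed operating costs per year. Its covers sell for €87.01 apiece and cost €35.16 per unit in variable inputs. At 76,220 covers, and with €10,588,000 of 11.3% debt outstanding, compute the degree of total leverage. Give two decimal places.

Total contribution margin = 76,220 × €51.85 = €3,952,007.00.
Operating income = contribution − fixed costs = €3,952,007.00 − €1,547,300 = €2,404,707.00. Interest = €1,196,444.00.
DOL = €3,952,007.00 ÷ €2,404,707.00 = 1.6434; DFL = €2,404,707.00 ÷ €1,208,263.00 = 1.9902.
Combined leverage = 1.6434 × 1.9902 = 3.2707.

3.27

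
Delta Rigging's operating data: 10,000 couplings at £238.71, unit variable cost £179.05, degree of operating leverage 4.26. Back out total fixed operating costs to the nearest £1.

£456,553

At 10,000 units, contribution = 10,000 × £59.66 = £596,600.00.
DOL = contribution / EBIT, so EBIT = £596,600.00 / 4.26 = £140,046.95.
And FC = contribution − EBIT = £596,600.00 − £140,046.95 = £456,553.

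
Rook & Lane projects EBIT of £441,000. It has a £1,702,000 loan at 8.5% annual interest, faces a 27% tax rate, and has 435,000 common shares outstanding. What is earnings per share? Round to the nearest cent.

£0.50

Pre-tax income = £441,000 − £144,670.00 = £296,330.00.
After tax at 27%: net income = £296,330.00 × 0.73 = £216,320.90.
EPS = £216,320.90 ÷ 435,000 = £0.50.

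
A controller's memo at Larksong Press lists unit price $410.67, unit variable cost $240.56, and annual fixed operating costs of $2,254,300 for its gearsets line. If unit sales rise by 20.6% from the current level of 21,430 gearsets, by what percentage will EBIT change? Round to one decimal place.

+54.0%

At 21,430 units, contribution = 21,430 × $170.11 = $3,645,457.30.
Subtracting fixed costs: EBIT = $3,645,457.30 − $2,254,300 = $1,391,157.30.
So DOL = total CM / EBIT = $3,645,457.30 / $1,391,157.30 = 2.6204.
So EBIT moves 2.6204 × (+20.6%) = +54.0%.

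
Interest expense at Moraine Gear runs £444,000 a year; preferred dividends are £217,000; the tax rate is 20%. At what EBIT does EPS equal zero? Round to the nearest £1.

£715,250

Grossing the preferred dividend up to pre-tax terms: £217,000 / (1 − 0.20) = £271,250.00.
Financial break-even EBIT = interest + D_p ÷ (1 − t) = £444,000 + £271,250.00 = £715,250.00.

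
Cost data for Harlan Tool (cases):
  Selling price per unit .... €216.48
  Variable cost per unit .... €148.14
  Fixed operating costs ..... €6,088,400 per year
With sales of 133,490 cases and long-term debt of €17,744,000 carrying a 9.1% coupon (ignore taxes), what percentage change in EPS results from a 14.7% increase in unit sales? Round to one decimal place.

+94.5%

Contribution at this volume is 133,490 × €68.34 = €9,122,706.60.
EBIT = €9,122,706.60 − €6,088,400 = €3,034,306.60.
Interest = €1,614,704.00, so EBIT − I = €1,419,602.60.
Degree of combined leverage = contribution ÷ (EBIT − I) = €9,122,706.60 ÷ €1,419,602.60 = 6.4262.
%ΔEPS = DCL × %ΔSales = 6.4262 × +14.7% = +94.5%.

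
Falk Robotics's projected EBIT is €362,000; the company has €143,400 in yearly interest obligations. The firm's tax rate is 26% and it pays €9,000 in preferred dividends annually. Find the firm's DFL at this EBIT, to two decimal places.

Annual interest charges come to €143,400.00.
Preferred dividends grossed up pre-tax: €9,000 / (1 − 0.26) = €12,162.16.
DFL = EBIT ÷ [EBIT − I − D_p/(1−t)] = €362,000 ÷ [€362,000 − €143,400.00 − €12,162.16] = €362,000 ÷ €206,437.84 = 1.7536.

1.75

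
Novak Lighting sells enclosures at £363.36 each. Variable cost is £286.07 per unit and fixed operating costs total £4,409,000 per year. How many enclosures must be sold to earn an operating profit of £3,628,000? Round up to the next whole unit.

103,985 enclosures

Each unit contributes £363.36 − £286.07 = £77.29.
Units = (FC + target) / CM = (£4,409,000 + £3,628,000) / £77.29 = 103,984.99, so 103,985 enclosures.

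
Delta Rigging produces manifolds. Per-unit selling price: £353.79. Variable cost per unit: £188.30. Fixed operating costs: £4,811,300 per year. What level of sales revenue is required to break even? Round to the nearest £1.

CM per unit = £353.79 − £188.30 = £165.49; CM ratio = £165.49 / £353.79 = 0.4678.
Break-even revenue = fixed costs × price ÷ CM = £4,811,300 × £353.79 ÷ £165.49 = £10,285,756.

£10,285,756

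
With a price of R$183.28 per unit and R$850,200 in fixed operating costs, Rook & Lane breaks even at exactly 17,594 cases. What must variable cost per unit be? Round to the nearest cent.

Contribution per unit must be FC / Q = R$850,200 / 17,594 = R$48.3233.
Variable cost per unit = R$183.28 − R$48.3233 = R$134.96.

R$134.96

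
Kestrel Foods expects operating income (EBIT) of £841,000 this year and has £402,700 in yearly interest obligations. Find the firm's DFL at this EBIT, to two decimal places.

1.92

Annual interest charges come to £402,700.00.
Degree of financial leverage = EBIT / (EBIT − interest) = £841,000 / £438,300.00 = 1.9188.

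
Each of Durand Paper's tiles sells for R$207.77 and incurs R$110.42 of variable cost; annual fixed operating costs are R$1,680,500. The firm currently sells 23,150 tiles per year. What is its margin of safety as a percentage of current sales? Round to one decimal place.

25.4%

Unit CM = price − variable cost = R$207.77 − R$110.42 = R$97.35. Break-even units = R$1,680,500 ÷ R$97.35 = 17,262.46; break-even revenue = 17,262.46 × R$207.77 = R$3,586,620.29.
Current sales = 23,150 × R$207.77 = R$4,809,875.50.
Margin of safety = (R$4,809,875.50 − R$3,586,620.29) ÷ R$4,809,875.50 = 25.4%.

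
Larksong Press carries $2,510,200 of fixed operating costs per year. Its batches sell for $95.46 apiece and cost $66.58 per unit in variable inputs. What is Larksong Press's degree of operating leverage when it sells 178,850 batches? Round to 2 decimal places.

Contribution at this volume is 178,850 × $28.88 = $5,165,188.00.
Operating income = contribution − fixed costs = $5,165,188.00 − $2,510,200 = $2,654,988.00.
DOL = contribution ÷ EBIT = $5,165,188.00 ÷ $2,654,988.00 = 1.9455.

1.95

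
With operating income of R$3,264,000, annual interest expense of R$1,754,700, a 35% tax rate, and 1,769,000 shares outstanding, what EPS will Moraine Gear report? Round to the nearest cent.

Pre-tax income = R$3,264,000 − R$1,754,700.00 = R$1,509,300.00.
Net income = R$1,509,300.00 × (1 − 0.35) = R$981,045.00.
EPS = R$981,045.00 ÷ 1,769,000 = R$0.55.

R$0.55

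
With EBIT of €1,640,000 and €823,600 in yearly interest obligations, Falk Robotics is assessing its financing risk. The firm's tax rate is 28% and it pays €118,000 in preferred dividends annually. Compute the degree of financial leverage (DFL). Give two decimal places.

Annual interest charges come to €823,600.00.
Pre-tax preferred-dividend burden = €118,000 ÷ (1 − 0.28) = €163,888.89.
DFL = EBIT ÷ [EBIT − I − D_p/(1−t)] = €1,640,000 ÷ [€1,640,000 − €823,600.00 − €163,888.89] = €1,640,000 ÷ €652,511.11 = 2.5134.

2.51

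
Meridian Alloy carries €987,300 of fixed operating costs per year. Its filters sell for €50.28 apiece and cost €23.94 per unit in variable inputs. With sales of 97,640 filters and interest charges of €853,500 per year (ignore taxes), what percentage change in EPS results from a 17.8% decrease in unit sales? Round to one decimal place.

-62.6%

At 97,640 units, contribution = 97,640 × €26.34 = €2,571,837.60.
Operating income = contribution − fixed costs = €2,571,837.60 − €987,300 = €1,584,537.60.
Interest = €853,500.00, so EBIT − I = €731,037.60.
DCL = total CM / (EBIT − I) = €2,571,837.60 / €731,037.60 = 3.5181.
%ΔEPS = DCL × %ΔSales = 3.5181 × -17.8% = -62.6%.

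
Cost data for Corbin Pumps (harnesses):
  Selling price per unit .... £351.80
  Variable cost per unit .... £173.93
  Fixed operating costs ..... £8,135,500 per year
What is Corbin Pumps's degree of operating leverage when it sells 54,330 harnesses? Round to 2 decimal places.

Contribution at this volume is 54,330 × £177.87 = £9,663,677.10.
EBIT = £9,663,677.10 − £8,135,500 = £1,528,177.10.
So DOL = total CM / EBIT = £9,663,677.10 / £1,528,177.10 = 6.3237.

6.32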